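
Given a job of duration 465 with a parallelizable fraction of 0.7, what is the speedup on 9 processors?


Amdahl's law: T_p = T × ((1-p) + p/N)
= 465 × ((1-0.7) + 0.7/9)
= 465 × (0.30 + 0.0778)
= 465 × 0.3778
= 175.67
Speedup = 465/175.67
= 2.65×


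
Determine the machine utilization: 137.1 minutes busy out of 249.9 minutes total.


Utilization = busy / total × 100
= 137.1 / 249.9 × 100
= 54.9%


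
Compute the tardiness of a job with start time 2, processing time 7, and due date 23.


Completion = start + processing = 2 + 7 = 9
Tardiness = max(0, C - d) = max(0, 9 - 23)
= max(0, -14)
= 0


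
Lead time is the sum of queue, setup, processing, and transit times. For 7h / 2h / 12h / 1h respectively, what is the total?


Lead time = queue + setup + processing + transit
= 7 + 2 + 12 + 1
= 22 hours


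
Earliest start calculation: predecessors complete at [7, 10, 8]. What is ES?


ES = max of all predecessor completion times
Predecessors: [7, 10, 8]
ES = max(7, 10, 8)
= 10


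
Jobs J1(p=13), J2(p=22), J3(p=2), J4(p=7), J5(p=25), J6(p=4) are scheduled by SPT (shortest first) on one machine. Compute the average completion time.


SPT order: J3 → J6 → J4 → J1 → J2 → J5
Completion times:
  J3: C=2
  J6: C=6
  J4: C=13
  J1: C=26
  J2: C=48
  J5: C=73
Sum = 168, n = 6
Mean flow = 168/6
= 28.00


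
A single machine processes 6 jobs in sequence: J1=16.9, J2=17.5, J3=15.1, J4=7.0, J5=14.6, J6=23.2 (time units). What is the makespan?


Sequential makespan: sum all processing times
= 16.9 + 17.5 + 15.1 + 7.0 + 14.6 + 23.2
= 94.3 time units


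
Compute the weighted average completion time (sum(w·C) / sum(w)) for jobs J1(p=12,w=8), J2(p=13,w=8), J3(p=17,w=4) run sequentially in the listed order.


Completion times:
  J1: C=12, w×C=8×12=96
  J2: C=25, w×C=8×25=200
  J3: C=42, w×C=4×42=168
Sum w×C = 464
Sum w = 20
Weighted avg = 464/20
= 23.20


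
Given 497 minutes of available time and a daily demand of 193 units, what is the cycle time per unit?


Cycle time = available time / demand
= 497 / 193
= 2.58 min/unit


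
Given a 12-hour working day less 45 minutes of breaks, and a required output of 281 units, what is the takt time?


Available = 12×60 - 45 = 675 min
Takt time = 675 / 281
= 2.40 min/unit


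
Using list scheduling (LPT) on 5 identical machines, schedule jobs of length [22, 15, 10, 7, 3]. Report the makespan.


Jobs (LPT sorted): [22, 15, 10, 7, 3]
Machines: 5
  J=22 → Machine 1 (load: 0+22=22)
  J=15 → Machine 2 (load: 0+15=15)
  J=10 → Machine 3 (load: 0+10=10)
  J=7 → Machine 4 (load: 0+7=7)
  J=3 → Machine 5 (load: 0+3=3)
Machine loads: [22, 15, 10, 7, 3]
Makespan = max = 22 time units


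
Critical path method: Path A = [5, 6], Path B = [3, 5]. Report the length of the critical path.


Path A: 5 + 6 = 11
Path B: 3 + 5 = 8
Critical path = longest = max(11, 8)
= 11 (Path A)


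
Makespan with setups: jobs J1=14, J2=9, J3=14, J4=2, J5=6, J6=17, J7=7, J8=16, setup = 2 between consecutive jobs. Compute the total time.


Makespan = Σ processing + (n-1) × setup
= (14 + 9 + 14 + 2 + 6 + 17 + 7 + 16) + (8-1)×2
= 85 + 14
= 99 time units


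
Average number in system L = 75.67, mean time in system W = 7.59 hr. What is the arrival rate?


Little's law: L = λW → λ = L / W
= 75.67 / 7.59
= 9.97 per hour


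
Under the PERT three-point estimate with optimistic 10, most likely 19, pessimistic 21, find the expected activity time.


te = (o + 4m + p) / 6
= (10 + 4×19 + 21) / 6
= (10 + 76 + 21) / 6
= 107 / 6
= 17.83


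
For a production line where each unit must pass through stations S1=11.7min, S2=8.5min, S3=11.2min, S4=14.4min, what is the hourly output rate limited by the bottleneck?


Bottleneck = longest station time
Station times: [11.7, 8.5, 11.2, 14.4]
Max = 14.4 min
Rate = 60 / 14.4
= 4.17 units/hour (bottleneck: 14.4min)


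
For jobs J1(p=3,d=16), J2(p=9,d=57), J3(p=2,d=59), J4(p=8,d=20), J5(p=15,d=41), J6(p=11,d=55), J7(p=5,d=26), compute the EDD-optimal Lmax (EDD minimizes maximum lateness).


EDD order: J1 → J4 → J7 → J5 → J6 → J2 → J3
Completion and lateness:
  J1: C=3, d=16, L=3-16=-13
  J4: C=11, d=20, L=11-20=-9
  J7: C=16, d=26, L=16-26=-10
  J5: C=31, d=41, L=31-41=-10
  J6: C=42, d=55, L=42-55=-13
  J2: C=51, d=57, L=51-57=-6
  J3: C=53, d=59, L=53-59=-6
Lmax = max(-13, -9, -10, -10, -13, -6, -6)
= -6


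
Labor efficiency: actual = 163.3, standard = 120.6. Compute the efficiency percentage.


Efficiency = (actual / standard) × 100
= (163.3 / 120.6) × 100
= 135.4%


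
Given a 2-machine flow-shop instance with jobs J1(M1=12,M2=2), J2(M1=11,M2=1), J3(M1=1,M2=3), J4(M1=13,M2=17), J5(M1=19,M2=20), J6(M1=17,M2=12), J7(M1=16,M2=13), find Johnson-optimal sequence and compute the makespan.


Johnson's rule:
Group 1 (M1≤M2, sort by M1): ['J3', 'J4', 'J5']
Group 2 (M1>M2, sort desc M2): ['J7', 'J6', 'J1', 'J2']
Sequence: J3 → J4 → J5 → J7 → J6 → J1 → J2
Makespan calculation:
  J3: M1 done=1, M2 done=4
  J4: M1 done=14, M2 done=31
  J5: M1 done=33, M2 done=53
  J7: M1 done=49, M2 done=66
  J6: M1 done=66, M2 done=78
  J1: M1 done=78, M2 done=80
  J2: M1 done=89, M2 done=90
= Sequence: J3 → J4 → J5 → J7 → J6 → J1 → J2, Makespan: 90


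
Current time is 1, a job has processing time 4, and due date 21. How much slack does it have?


Slack = due - current_time - processing
= 21 - 1 - 4
= 16


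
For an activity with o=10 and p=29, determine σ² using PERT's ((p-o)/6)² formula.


σ² = ((p - o) / 6)² = (p - o)² / 36
= (29 - 10)² / 36
= 19² / 36
= 361 / 36
= 10.0278


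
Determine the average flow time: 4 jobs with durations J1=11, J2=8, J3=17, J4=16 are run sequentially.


Completion times:
  J1: completes at 11
  J2: completes at 19
  J3: completes at 36
  J4: completes at 52
Sum = 118
Average = 118/4
= 29.50


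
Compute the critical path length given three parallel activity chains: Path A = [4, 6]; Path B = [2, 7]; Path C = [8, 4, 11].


Path A: 4 + 6 = 10
Path B: 2 + 7 = 9
Path C: 8 + 4 + 11 = 23
Critical path = longest = max(10, 9, 23)
= 23 (Path C)


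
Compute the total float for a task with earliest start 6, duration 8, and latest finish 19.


EF = ES + duration = 6 + 8 = 14
LS = LF - duration = 19 - 8 = 11
Total Float = LF - EF = 19 - 14
(or LS - ES = 11 - 6)
= 5


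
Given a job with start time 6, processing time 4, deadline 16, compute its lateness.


Completion = 6 + 4 = 10
Lateness = C - d = 10 - 16
= -6


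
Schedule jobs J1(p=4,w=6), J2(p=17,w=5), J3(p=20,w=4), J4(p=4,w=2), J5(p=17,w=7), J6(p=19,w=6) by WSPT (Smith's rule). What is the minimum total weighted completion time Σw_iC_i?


WSPT order (by p/w): J1 → J4 → J5 → J6 → J2 → J3
  J1: C=4, w·C=6×4=24
  J4: C=8, w·C=2×8=16
  J5: C=25, w·C=7×25=175
  J6: C=44, w·C=6×44=264
  J2: C=61, w·C=5×61=305
  J3: C=81, w·C=4×81=324
Σ w·C = 1108
= 1108


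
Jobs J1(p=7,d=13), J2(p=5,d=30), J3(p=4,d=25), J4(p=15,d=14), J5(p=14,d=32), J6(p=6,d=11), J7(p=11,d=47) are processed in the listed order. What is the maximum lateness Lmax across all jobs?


Lateness per job (L = C - d):
  J1: C=7, d=13, L=-6
  J2: C=12, d=30, L=-18
  J3: C=16, d=25, L=-9
  J4: C=31, d=14, L=17
  J5: C=45, d=32, L=13
  J6: C=51, d=11, L=40
  J7: C=62, d=47, L=15
Lmax = max(-6, -18, -9, 17, 13, 40, 15)
= 40


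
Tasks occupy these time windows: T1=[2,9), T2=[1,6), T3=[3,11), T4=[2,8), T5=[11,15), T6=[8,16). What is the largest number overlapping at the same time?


Check each time point for overlaps:
  t=3: 4 tasks active (T1, T2, T3, T4)
Max concurrent = 4


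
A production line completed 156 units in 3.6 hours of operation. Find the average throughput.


Throughput = units / time
= 156 / 3.6
= 43.3 units/hour


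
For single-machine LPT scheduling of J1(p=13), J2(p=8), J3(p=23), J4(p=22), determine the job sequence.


LPT: sort by longest processing time first
  J3: p=23
  J4: p=22
  J1: p=13
  J2: p=8
Order: J3 → J4 → J1 → J2


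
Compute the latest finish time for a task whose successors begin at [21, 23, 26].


LF = min of all successor start times
Successors start at: [21, 23, 26]
LF = min(21, 23, 26)
= 21


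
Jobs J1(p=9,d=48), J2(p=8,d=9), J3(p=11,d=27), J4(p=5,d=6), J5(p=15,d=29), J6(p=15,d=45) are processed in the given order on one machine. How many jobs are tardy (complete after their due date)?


Completion vs due date:
  J1: C=9, d=48 → on time
  J2: C=17, d=9 → TARDY
  J3: C=28, d=27 → TARDY
  J4: C=33, d=6 → TARDY
  J5: C=48, d=29 → TARDY
  J6: C=63, d=45 → TARDY
Tardy jobs: J2, J3, J4, J5, J6
Count = 5


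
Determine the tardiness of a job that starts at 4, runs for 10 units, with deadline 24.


Completion = start + processing = 4 + 10 = 14
Tardiness = max(0, C - d) = max(0, 14 - 24)
= max(0, -10)
= 0


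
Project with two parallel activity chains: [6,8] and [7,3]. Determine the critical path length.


Path A: 6 + 8 = 14
Path B: 7 + 3 = 10
Critical path = longest = max(14, 10)
= 14 (Path A)


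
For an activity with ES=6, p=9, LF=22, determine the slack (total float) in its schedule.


EF = ES + duration = 6 + 9 = 15
LS = LF - duration = 22 - 9 = 13
Total Float = LF - EF = 22 - 15
(or LS - ES = 13 - 6)
= 7


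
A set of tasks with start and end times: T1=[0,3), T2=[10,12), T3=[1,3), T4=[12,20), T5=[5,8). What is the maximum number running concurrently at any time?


Check each time point for overlaps:
  t=1: 2 tasks active (T1, T3)
Max concurrent = 2


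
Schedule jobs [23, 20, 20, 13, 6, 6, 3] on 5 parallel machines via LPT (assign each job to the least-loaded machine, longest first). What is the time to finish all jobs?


Jobs (LPT sorted): [23, 20, 20, 13, 6, 6, 3]
Machines: 5
  J=23 → Machine 1 (load: 0+23=23)
  J=20 → Machine 2 (load: 0+20=20)
  J=20 → Machine 3 (load: 0+20=20)
  J=13 → Machine 4 (load: 0+13=13)
  J=6 → Machine 5 (load: 0+6=6)
  J=6 → Machine 5 (load: 6+6=12)
  J=3 → Machine 5 (load: 12+3=15)
Machine loads: [23, 20, 20, 13, 15]
Makespan = max = 23 time units


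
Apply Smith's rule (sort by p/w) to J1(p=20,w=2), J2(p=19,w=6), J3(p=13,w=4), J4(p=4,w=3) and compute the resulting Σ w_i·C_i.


WSPT order (by p/w): J4 → J2 → J3 → J1
  J4: C=4, w·C=3×4=12
  J2: C=23, w·C=6×23=138
  J3: C=36, w·C=4×36=144
  J1: C=56, w·C=2×56=112
Σ w·C = 406
= 406


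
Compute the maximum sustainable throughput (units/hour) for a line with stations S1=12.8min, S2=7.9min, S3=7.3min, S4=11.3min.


Bottleneck = longest station time
Station times: [12.8, 7.9, 7.3, 11.3]
Max = 12.8 min
Rate = 60 / 12.8
= 4.69 units/hour (bottleneck: 12.8min)


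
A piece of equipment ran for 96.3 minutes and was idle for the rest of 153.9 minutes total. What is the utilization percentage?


Utilization = busy / total × 100
= 96.3 / 153.9 × 100
= 62.6%


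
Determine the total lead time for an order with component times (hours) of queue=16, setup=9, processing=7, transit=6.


Lead time = queue + setup + processing + transit
= 16 + 9 + 7 + 6
= 38 hours


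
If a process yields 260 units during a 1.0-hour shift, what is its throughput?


Throughput = units / time
= 260 / 1.0
= 260.0 units/hour


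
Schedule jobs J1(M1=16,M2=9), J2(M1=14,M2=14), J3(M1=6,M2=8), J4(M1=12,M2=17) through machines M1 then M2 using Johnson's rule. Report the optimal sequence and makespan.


Johnson's rule:
Group 1 (M1≤M2, sort by M1): ['J3', 'J4', 'J2']
Group 2 (M1>M2, sort desc M2): ['J1']
Sequence: J3 → J4 → J2 → J1
Makespan calculation:
  J3: M1 done=6, M2 done=14
  J4: M1 done=18, M2 done=35
  J2: M1 done=32, M2 done=49
  J1: M1 done=48, M2 done=58
= Sequence: J3 → J4 → J2 → J1, Makespan: 58


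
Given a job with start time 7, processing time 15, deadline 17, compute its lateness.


Completion = 7 + 15 = 22
Lateness = C - d = 22 - 17
= 5


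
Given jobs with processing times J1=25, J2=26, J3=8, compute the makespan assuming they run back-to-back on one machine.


Sequential makespan: sum all processing times
= 25 + 26 + 8
= 59 time units


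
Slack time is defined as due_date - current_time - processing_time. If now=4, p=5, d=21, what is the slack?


Slack = due - current_time - processing
= 21 - 4 - 5
= 12


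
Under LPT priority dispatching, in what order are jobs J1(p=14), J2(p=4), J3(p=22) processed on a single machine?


LPT: sort by longest processing time first
  J3: p=22
  J1: p=14
  J2: p=4
Order: J3 → J1 → J2


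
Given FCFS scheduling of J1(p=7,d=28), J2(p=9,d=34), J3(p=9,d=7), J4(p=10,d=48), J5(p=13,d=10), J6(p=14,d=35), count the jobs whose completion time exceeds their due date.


Completion vs due date:
  J1: C=7, d=28 → on time
  J2: C=16, d=34 → on time
  J3: C=25, d=7 → TARDY
  J4: C=35, d=48 → on time
  J5: C=48, d=10 → TARDY
  J6: C=62, d=35 → TARDY
Tardy jobs: J3, J5, J6
Count = 3


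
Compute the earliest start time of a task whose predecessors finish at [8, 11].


ES = max of all predecessor completion times
Predecessors: [8, 11]
ES = max(8, 11)
= 11


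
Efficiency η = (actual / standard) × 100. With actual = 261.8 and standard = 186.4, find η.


Efficiency = (actual / standard) × 100
= (261.8 / 186.4) × 100
= 140.5%


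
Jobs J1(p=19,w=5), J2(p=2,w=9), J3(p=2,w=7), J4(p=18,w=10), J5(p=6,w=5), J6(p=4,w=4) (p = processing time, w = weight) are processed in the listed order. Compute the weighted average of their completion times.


Completion times:
  J1: C=19, w×C=5×19=95
  J2: C=21, w×C=9×21=189
  J3: C=23, w×C=7×23=161
  J4: C=41, w×C=10×41=410
  J5: C=47, w×C=5×47=235
  J6: C=51, w×C=4×51=204
Sum w×C = 1294
Sum w = 40
Weighted avg = 1294/40
= 32.35


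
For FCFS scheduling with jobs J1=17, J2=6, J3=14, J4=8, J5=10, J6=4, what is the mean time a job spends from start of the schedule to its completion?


Completion times:
  J1: completes at 17
  J2: completes at 23
  J3: completes at 37
  J4: completes at 45
  J5: completes at 55
  J6: completes at 59
Sum = 236
Average = 236/6
= 39.33


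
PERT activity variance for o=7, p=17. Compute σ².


σ² = ((p - o) / 6)² = (p - o)² / 36
= (17 - 7)² / 36
= 10² / 36
= 100 / 36
= 2.7778


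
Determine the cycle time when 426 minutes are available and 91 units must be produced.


Cycle time = available time / demand
= 426 / 91
= 4.68 min/unit


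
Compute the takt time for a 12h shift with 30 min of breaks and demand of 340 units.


Available = 12×60 - 30 = 690 min
Takt time = 690 / 340
= 2.03 min/unit


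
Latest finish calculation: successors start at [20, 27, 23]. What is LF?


LF = min of all successor start times
Successors start at: [20, 27, 23]
LF = min(20, 27, 23)
= 20


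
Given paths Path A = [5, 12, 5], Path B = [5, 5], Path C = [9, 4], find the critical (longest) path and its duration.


Path A: 5 + 12 + 5 = 22
Path B: 5 + 5 = 10
Path C: 9 + 4 = 13
Critical path = longest = max(22, 10, 13)
= 22 (Path A)


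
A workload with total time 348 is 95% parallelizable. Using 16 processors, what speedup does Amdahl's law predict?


Amdahl's law: T_p = T × ((1-p) + p/N)
= 348 × ((1-0.95) + 0.95/16)
= 348 × (0.05 + 0.0594)
= 348 × 0.1094
= 38.06
Speedup = 348/38.06
= 9.14×


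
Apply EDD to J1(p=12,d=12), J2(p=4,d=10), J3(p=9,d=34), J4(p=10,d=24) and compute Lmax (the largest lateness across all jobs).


EDD order: J2 → J1 → J4 → J3
Completion and lateness:
  J2: C=4, d=10, L=4-10=-6
  J1: C=16, d=12, L=16-12=4
  J4: C=26, d=24, L=26-24=2
  J3: C=35, d=34, L=35-34=1
Lmax = max(-6, 4, 2, 1)
= 4


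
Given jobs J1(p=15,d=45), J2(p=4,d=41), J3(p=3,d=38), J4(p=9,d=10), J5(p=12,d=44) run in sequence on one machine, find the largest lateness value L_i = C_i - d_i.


Lateness per job (L = C - d):
  J1: C=15, d=45, L=-30
  J2: C=19, d=41, L=-22
  J3: C=22, d=38, L=-16
  J4: C=31, d=10, L=21
  J5: C=43, d=44, L=-1
Lmax = max(-30, -22, -16, 21, -1)
= 21


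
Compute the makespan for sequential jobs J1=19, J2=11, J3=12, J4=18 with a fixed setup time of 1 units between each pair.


Makespan = Σ processing + (n-1) × setup
= (19 + 11 + 12 + 18) + (4-1)×1
= 60 + 3
= 63 time units


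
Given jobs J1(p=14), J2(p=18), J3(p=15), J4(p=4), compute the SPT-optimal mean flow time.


SPT order: J4 → J1 → J3 → J2
Completion times:
  J4: C=4
  J1: C=18
  J3: C=33
  J2: C=51
Sum = 106, n = 4
Mean flow = 106/4
= 26.50


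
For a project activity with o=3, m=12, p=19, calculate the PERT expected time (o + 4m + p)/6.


te = (o + 4m + p) / 6
= (3 + 4×12 + 19) / 6
= (3 + 48 + 19) / 6
= 70 / 6
= 11.67


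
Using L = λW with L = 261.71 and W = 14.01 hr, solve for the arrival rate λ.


Little's law: L = λW → λ = L / W
= 261.71 / 14.01
= 18.68 per hour


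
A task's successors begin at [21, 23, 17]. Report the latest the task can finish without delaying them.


LF = min of all successor start times
Successors start at: [21, 23, 17]
LF = min(21, 23, 17)
= 17


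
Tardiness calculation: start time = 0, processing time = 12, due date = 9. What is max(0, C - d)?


Completion = start + processing = 0 + 12 = 12
Tardiness = max(0, C - d) = max(0, 12 - 9)
= max(0, 3)
= 3


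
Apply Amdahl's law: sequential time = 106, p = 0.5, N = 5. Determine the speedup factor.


Amdahl's law: T_p = T × ((1-p) + p/N)
= 106 × ((1-0.5) + 0.5/5)
= 106 × (0.50 + 0.1000)
= 106 × 0.6000
= 63.60
Speedup = 106/63.60
= 1.67×


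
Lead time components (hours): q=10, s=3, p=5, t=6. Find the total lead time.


Lead time = queue + setup + processing + transit
= 10 + 3 + 5 + 6
= 24 hours


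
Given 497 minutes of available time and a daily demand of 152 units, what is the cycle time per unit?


Cycle time = available time / demand
= 497 / 152
= 3.27 min/unit


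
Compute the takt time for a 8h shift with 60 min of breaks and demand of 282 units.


Available = 8×60 - 60 = 420 min
Takt time = 420 / 282
= 1.49 min/unit


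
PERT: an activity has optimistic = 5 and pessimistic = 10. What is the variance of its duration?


σ² = ((p - o) / 6)² = (p - o)² / 36
= (10 - 5)² / 36
= 5² / 36
= 25 / 36
= 0.6944


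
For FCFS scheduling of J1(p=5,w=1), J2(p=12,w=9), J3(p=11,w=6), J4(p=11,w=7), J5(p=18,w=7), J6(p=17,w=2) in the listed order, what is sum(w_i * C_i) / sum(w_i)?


Completion times:
  J1: C=5, w×C=1×5=5
  J2: C=17, w×C=9×17=153
  J3: C=28, w×C=6×28=168
  J4: C=39, w×C=7×39=273
  J5: C=57, w×C=7×57=399
  J6: C=74, w×C=2×74=148
Sum w×C = 1146
Sum w = 32
Weighted avg = 1146/32
= 35.81


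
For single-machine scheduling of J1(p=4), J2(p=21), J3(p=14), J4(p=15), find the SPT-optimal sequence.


SPT: sort by shortest processing time
  J1: p=4
  J3: p=14
  J4: p=15
  J2: p=21
Order: J1 → J3 → J4 → J2


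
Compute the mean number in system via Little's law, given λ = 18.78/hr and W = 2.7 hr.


Little's law: L = λ × W
= 18.78 × 2.7
= 50.71


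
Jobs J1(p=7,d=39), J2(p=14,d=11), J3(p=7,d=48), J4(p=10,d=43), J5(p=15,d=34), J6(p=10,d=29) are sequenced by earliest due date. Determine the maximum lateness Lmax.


EDD order: J2 → J6 → J5 → J1 → J4 → J3
Completion and lateness:
  J2: C=14, d=11, L=14-11=3
  J6: C=24, d=29, L=24-29=-5
  J5: C=39, d=34, L=39-34=5
  J1: C=46, d=39, L=46-39=7
  J4: C=56, d=43, L=56-43=13
  J3: C=63, d=48, L=63-48=15
Lmax = max(3, -5, 5, 7, 13, 15)
= 15


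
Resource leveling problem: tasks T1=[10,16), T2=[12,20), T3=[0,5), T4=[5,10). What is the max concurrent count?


Check each time point for overlaps:
  t=12: 2 tasks active (T1, T2)
Max concurrent = 2


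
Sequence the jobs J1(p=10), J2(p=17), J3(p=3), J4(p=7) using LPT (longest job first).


LPT: sort by longest processing time first
  J2: p=17
  J1: p=10
  J4: p=7
  J3: p=3
Order: J2 → J1 → J4 → J3


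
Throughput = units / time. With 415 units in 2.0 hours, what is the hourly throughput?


Throughput = units / time
= 415 / 2.0
= 207.5 units/hour


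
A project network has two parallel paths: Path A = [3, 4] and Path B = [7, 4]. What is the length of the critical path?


Path A: 3 + 4 = 7
Path B: 7 + 4 = 11
Critical path = longest = max(7, 11)
= 11 (Path B)


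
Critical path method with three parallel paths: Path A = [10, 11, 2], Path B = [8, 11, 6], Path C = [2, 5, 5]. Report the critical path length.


Path A: 10 + 11 + 2 = 23
Path B: 8 + 11 + 6 = 25
Path C: 2 + 5 + 5 = 12
Critical path = longest = max(23, 25, 12)
= 25 (Path B)


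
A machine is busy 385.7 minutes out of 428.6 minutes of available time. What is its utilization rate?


Utilization = busy / total × 100
= 385.7 / 428.6 × 100
= 90.0%


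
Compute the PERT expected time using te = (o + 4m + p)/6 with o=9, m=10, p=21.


te = (o + 4m + p) / 6
= (9 + 4×10 + 21) / 6
= (9 + 40 + 21) / 6
= 70 / 6
= 11.67


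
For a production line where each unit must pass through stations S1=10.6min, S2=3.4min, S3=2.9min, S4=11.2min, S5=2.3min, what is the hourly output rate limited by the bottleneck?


Bottleneck = longest station time
Station times: [10.6, 3.4, 2.9, 11.2, 2.3]
Max = 11.2 min
Rate = 60 / 11.2
= 5.36 units/hour (bottleneck: 11.2min)


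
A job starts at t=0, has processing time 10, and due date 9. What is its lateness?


Completion = 0 + 10 = 10
Lateness = C - d = 10 - 9
= 1


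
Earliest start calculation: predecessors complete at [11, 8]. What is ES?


ES = max of all predecessor completion times
Predecessors: [11, 8]
ES = max(11, 8)
= 11


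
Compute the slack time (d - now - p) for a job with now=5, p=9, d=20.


Slack = due - current_time - processing
= 20 - 5 - 9
= 6


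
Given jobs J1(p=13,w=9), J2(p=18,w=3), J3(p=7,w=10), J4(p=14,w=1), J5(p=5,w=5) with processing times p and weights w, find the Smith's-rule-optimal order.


WSPT (Smith's rule): sort by p/w ascending
  J3: p/w = 7/10 = 0.700
  J5: p/w = 5/5 = 1.000
  J1: p/w = 13/9 = 1.444
  J2: p/w = 18/3 = 6.000
  J4: p/w = 14/1 = 14.000
Order: J3 → J5 → J1 → J2 → J4


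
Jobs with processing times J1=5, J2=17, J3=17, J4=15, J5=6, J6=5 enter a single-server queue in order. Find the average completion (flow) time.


Completion times:
  J1: completes at 5
  J2: completes at 22
  J3: completes at 39
  J4: completes at 54
  J5: completes at 60
  J6: completes at 65
Sum = 245
Average = 245/6
= 40.83


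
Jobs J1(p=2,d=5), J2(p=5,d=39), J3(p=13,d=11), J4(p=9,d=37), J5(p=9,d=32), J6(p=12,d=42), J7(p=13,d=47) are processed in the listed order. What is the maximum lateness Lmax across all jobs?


Lateness per job (L = C - d):
  J1: C=2, d=5, L=-3
  J2: C=7, d=39, L=-32
  J3: C=20, d=11, L=9
  J4: C=29, d=37, L=-8
  J5: C=38, d=32, L=6
  J6: C=50, d=42, L=8
  J7: C=63, d=47, L=16
Lmax = max(-3, -32, 9, -8, 6, 8, 16)
= 16


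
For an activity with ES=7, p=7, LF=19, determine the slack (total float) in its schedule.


EF = ES + duration = 7 + 7 = 14
LS = LF - duration = 19 - 7 = 12
Total Float = LF - EF = 19 - 14
(or LS - ES = 12 - 7)
= 5


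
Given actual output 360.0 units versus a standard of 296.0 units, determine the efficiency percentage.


Efficiency = (actual / standard) × 100
= (360.0 / 296.0) × 100
= 121.6%


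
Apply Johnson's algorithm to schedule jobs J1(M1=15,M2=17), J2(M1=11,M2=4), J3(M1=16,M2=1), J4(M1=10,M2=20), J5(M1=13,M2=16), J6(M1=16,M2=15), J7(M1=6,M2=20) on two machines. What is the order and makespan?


Johnson's rule:
Group 1 (M1≤M2, sort by M1): ['J7', 'J4', 'J5', 'J1']
Group 2 (M1>M2, sort desc M2): ['J6', 'J2', 'J3']
Sequence: J7 → J4 → J5 → J1 → J6 → J2 → J3
Makespan calculation:
  J7: M1 done=6, M2 done=26
  J4: M1 done=16, M2 done=46
  J5: M1 done=29, M2 done=62
  J1: M1 done=44, M2 done=79
  J6: M1 done=60, M2 done=94
  J2: M1 done=71, M2 done=98
  J3: M1 done=87, M2 done=99
= Sequence: J7 → J4 → J5 → J1 → J6 → J2 → J3, Makespan: 99


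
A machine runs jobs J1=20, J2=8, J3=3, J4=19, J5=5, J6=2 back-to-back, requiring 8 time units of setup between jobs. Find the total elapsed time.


Makespan = Σ processing + (n-1) × setup
= (20 + 8 + 3 + 19 + 5 + 2) + (6-1)×8
= 57 + 40
= 97 time units


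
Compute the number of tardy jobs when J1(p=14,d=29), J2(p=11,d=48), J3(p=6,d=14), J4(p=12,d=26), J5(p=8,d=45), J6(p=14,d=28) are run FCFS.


Completion vs due date:
  J1: C=14, d=29 → on time
  J2: C=25, d=48 → on time
  J3: C=31, d=14 → TARDY
  J4: C=43, d=26 → TARDY
  J5: C=51, d=45 → TARDY
  J6: C=65, d=28 → TARDY
Tardy jobs: J3, J4, J5, J6
Count = 4


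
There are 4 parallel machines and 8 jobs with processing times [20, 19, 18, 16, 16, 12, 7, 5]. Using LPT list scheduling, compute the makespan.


Jobs (LPT sorted): [20, 19, 18, 16, 16, 12, 7, 5]
Machines: 4
  J=20 → Machine 1 (load: 0+20=20)
  J=19 → Machine 2 (load: 0+19=19)
  J=18 → Machine 3 (load: 0+18=18)
  J=16 → Machine 4 (load: 0+16=16)
  J=16 → Machine 4 (load: 16+16=32)
  J=12 → Machine 3 (load: 18+12=30)
  J=7 → Machine 2 (load: 19+7=26)
  J=5 → Machine 1 (load: 20+5=25)
Machine loads: [25, 26, 30, 32]
Makespan = max = 32 time units


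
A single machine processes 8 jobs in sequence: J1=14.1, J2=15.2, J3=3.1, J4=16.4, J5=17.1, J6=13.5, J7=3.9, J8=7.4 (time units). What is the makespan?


Sequential makespan: sum all processing times
= 14.1 + 15.2 + 3.1 + 16.4 + 17.1 + 13.5 + 3.9 + 7.4
= 90.7 time units


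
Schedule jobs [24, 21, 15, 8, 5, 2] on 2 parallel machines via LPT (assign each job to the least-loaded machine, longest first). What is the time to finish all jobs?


Jobs (LPT sorted): [24, 21, 15, 8, 5, 2]
Machines: 2
  J=24 → Machine 1 (load: 0+24=24)
  J=21 → Machine 2 (load: 0+21=21)
  J=15 → Machine 2 (load: 21+15=36)
  J=8 → Machine 1 (load: 24+8=32)
  J=5 → Machine 1 (load: 32+5=37)
  J=2 → Machine 2 (load: 36+2=38)
Machine loads: [37, 38]
Makespan = max = 38 time units


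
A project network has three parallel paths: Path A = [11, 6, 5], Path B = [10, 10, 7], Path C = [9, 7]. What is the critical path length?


Path A: 11 + 6 + 5 = 22
Path B: 10 + 10 + 7 = 27
Path C: 9 + 7 = 16
Critical path = longest = max(22, 27, 16)
= 27 (Path B)


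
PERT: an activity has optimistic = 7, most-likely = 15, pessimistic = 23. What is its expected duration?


te = (o + 4m + p) / 6
= (7 + 4×15 + 23) / 6
= (7 + 60 + 23) / 6
= 90 / 6
= 15.00


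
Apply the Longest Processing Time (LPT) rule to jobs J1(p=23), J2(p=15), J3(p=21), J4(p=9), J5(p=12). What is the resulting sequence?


LPT: sort by longest processing time first
  J1: p=23
  J3: p=21
  J2: p=15
  J5: p=12
  J4: p=9
Order: J1 → J3 → J2 → J5 → J4


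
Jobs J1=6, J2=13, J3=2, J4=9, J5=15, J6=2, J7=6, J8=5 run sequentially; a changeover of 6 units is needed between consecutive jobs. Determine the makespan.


Makespan = Σ processing + (n-1) × setup
= (6 + 13 + 2 + 9 + 15 + 2 + 6 + 5) + (8-1)×6
= 58 + 42
= 100 time units


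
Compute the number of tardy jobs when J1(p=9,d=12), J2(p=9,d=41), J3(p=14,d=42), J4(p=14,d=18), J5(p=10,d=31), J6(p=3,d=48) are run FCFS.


Completion vs due date:
  J1: C=9, d=12 → on time
  J2: C=18, d=41 → on time
  J3: C=32, d=42 → on time
  J4: C=46, d=18 → TARDY
  J5: C=56, d=31 → TARDY
  J6: C=59, d=48 → TARDY
Tardy jobs: J4, J5, J6
Count = 3


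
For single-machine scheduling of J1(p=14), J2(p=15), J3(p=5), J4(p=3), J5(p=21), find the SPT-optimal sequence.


SPT: sort by shortest processing time
  J4: p=3
  J3: p=5
  J1: p=14
  J2: p=15
  J5: p=21
Order: J4 → J3 → J1 → J2 → J5


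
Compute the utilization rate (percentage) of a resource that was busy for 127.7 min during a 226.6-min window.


Utilization = busy / total × 100
= 127.7 / 226.6 × 100
= 56.4%


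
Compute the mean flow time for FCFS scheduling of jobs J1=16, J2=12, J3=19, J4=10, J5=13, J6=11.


Completion times:
  J1: completes at 16
  J2: completes at 28
  J3: completes at 47
  J4: completes at 57
  J5: completes at 70
  J6: completes at 81
Sum = 299
Average = 299/6
= 49.83


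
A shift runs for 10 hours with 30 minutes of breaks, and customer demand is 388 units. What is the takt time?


Available = 10×60 - 30 = 570 min
Takt time = 570 / 388
= 1.47 min/unit


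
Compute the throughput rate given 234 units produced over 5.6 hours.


Throughput = units / time
= 234 / 5.6
= 41.8 units/hour


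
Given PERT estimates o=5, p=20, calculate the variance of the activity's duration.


σ² = ((p - o) / 6)² = (p - o)² / 36
= (20 - 5)² / 36
= 15² / 36
= 225 / 36
= 6.2500


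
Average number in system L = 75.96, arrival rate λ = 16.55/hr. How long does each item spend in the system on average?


Little's law: L = λW → W = L / λ
= 75.96 / 16.55
= 4.59 hours


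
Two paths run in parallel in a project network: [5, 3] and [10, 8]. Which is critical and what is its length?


Path A: 5 + 3 = 8
Path B: 10 + 8 = 18
Critical path = longest = max(8, 18)
= 18 (Path B)


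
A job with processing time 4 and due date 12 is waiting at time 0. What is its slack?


Slack = due - current_time - processing
= 12 - 0 - 4
= 8


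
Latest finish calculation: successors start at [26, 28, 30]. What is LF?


LF = min of all successor start times
Successors start at: [26, 28, 30]
LF = min(26, 28, 30)
= 26


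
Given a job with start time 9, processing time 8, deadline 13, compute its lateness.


Completion = 9 + 8 = 17
Lateness = C - d = 17 - 13
= 4


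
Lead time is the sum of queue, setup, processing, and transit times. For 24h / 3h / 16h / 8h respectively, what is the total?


Lead time = queue + setup + processing + transit
= 24 + 3 + 16 + 8
= 51 hours


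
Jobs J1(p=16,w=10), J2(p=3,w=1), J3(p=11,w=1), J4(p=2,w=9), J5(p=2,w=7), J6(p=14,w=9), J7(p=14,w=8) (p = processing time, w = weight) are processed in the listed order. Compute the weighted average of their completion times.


Completion times:
  J1: C=16, w×C=10×16=160
  J2: C=19, w×C=1×19=19
  J3: C=30, w×C=1×30=30
  J4: C=32, w×C=9×32=288
  J5: C=34, w×C=7×34=238
  J6: C=48, w×C=9×48=432
  J7: C=62, w×C=8×62=496
Sum w×C = 1663
Sum w = 45
Weighted avg = 1663/45
= 36.96


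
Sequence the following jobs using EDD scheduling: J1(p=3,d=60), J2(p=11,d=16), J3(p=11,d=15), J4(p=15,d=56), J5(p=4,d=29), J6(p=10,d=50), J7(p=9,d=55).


EDD: sort by earliest due date
  J3: d=15, p=11
  J2: d=16, p=11
  J5: d=29, p=4
  J6: d=50, p=10
  J7: d=55, p=9
  J4: d=56, p=15
  J1: d=60, p=3
Order: J3 → J2 → J5 → J6 → J7 → J4 → J1


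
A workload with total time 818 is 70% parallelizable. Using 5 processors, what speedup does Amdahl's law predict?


Amdahl's law: T_p = T × ((1-p) + p/N)
= 818 × ((1-0.7) + 0.7/5)
= 818 × (0.30 + 0.1400)
= 818 × 0.4400
= 359.92
Speedup = 818/359.92
= 2.27×


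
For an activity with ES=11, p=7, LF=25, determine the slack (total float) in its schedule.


EF = ES + duration = 11 + 7 = 18
LS = LF - duration = 25 - 7 = 18
Total Float = LF - EF = 25 - 18
(or LS - ES = 18 - 11)
= 7


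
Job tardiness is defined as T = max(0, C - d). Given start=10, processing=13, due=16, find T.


Completion = start + processing = 10 + 13 = 23
Tardiness = max(0, C - d) = max(0, 23 - 16)
= max(0, 7)
= 7


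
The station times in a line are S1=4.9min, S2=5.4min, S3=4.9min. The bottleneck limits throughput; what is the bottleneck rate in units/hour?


Bottleneck = longest station time
Station times: [4.9, 5.4, 4.9]
Max = 5.4 min
Rate = 60 / 5.4
= 11.11 units/hour (bottleneck: 5.4min)


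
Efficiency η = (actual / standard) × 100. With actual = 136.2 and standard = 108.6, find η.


Efficiency = (actual / standard) × 100
= (136.2 / 108.6) × 100
= 125.4%


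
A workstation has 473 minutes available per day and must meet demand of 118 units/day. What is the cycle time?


Cycle time = available time / demand
= 473 / 118
= 4.01 min/unit


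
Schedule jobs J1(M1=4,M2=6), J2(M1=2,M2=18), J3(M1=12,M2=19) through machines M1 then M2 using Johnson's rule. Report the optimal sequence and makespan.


Johnson's rule:
Group 1 (M1≤M2, sort by M1): ['J2', 'J1', 'J3']
Group 2 (M1>M2, sort desc M2): []
Sequence: J2 → J1 → J3
Makespan calculation:
  J2: M1 done=2, M2 done=20
  J1: M1 done=6, M2 done=26
  J3: M1 done=18, M2 done=45
= Sequence: J2 → J1 → J3, Makespan: 45


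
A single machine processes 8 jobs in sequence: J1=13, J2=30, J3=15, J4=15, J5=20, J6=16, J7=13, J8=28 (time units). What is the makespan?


Sequential makespan: sum all processing times
= 13 + 30 + 15 + 15 + 20 + 16 + 13 + 28
= 150 time units


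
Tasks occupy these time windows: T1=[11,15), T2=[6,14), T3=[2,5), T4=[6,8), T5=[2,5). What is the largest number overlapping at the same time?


Check each time point for overlaps:
  t=2: 2 tasks active (T3, T5)
Max concurrent = 2


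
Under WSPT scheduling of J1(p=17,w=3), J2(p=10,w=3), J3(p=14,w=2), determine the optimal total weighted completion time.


WSPT order (by p/w): J2 → J1 → J3
  J2: C=10, w·C=3×10=30
  J1: C=27, w·C=3×27=81
  J3: C=41, w·C=2×41=82
Σ w·C = 193
= 193


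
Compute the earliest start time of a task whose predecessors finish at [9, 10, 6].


ES = max of all predecessor completion times
Predecessors: [9, 10, 6]
ES = max(9, 10, 6)
= 10


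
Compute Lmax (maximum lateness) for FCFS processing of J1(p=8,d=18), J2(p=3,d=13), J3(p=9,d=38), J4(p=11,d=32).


Lateness per job (L = C - d):
  J1: C=8, d=18, L=-10
  J2: C=11, d=13, L=-2
  J3: C=20, d=38, L=-18
  J4: C=31, d=32, L=-1
Lmax = max(-10, -2, -18, -1)
= -1


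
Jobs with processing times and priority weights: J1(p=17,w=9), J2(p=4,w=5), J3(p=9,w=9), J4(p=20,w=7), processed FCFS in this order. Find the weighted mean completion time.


Completion times:
  J1: C=17, w×C=9×17=153
  J2: C=21, w×C=5×21=105
  J3: C=30, w×C=9×30=270
  J4: C=50, w×C=7×50=350
Sum w×C = 878
Sum w = 30
Weighted avg = 878/30
= 29.27


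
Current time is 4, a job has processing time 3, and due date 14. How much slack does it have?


Slack = due - current_time - processing
= 14 - 4 - 3
= 7


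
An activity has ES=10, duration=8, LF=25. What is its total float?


EF = ES + duration = 10 + 8 = 18
LS = LF - duration = 25 - 8 = 17
Total Float = LF - EF = 25 - 18
(or LS - ES = 17 - 10)
= 7


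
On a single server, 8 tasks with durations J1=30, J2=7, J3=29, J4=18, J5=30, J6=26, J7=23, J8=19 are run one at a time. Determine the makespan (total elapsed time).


Sequential makespan: sum all processing times
= 30 + 7 + 29 + 18 + 30 + 26 + 23 + 19
= 182 time units


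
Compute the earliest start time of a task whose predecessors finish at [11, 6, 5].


ES = max of all predecessor completion times
Predecessors: [11, 6, 5]
ES = max(11, 6, 5)
= 11


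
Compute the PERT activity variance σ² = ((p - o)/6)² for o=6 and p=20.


σ² = ((p - o) / 6)² = (p - o)² / 36
= (20 - 6)² / 36
= 14² / 36
= 196 / 36
= 5.4444


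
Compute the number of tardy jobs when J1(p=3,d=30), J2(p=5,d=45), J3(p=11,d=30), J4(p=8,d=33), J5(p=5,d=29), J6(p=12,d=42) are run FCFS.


Completion vs due date:
  J1: C=3, d=30 → on time
  J2: C=8, d=45 → on time
  J3: C=19, d=30 → on time
  J4: C=27, d=33 → on time
  J5: C=32, d=29 → TARDY
  J6: C=44, d=42 → TARDY
Tardy jobs: J5, J6
Count = 2


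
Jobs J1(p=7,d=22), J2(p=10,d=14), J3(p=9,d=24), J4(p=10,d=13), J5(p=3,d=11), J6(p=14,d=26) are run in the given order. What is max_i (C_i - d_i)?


Lateness per job (L = C - d):
  J1: C=7, d=22, L=-15
  J2: C=17, d=14, L=3
  J3: C=26, d=24, L=2
  J4: C=36, d=13, L=23
  J5: C=39, d=11, L=28
  J6: C=53, d=26, L=27
Lmax = max(-15, 3, 2, 23, 28, 27)
= 28


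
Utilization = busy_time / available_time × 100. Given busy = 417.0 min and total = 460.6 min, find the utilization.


Utilization = busy / total × 100
= 417.0 / 460.6 × 100
= 90.5%


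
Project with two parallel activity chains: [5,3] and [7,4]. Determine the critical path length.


Path A: 5 + 3 = 8
Path B: 7 + 4 = 11
Critical path = longest = max(8, 11)
= 11 (Path B)


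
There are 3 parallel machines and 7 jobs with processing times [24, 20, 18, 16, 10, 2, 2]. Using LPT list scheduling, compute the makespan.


Jobs (LPT sorted): [24, 20, 18, 16, 10, 2, 2]
Machines: 3
  J=24 → Machine 1 (load: 0+24=24)
  J=20 → Machine 2 (load: 0+20=20)
  J=18 → Machine 3 (load: 0+18=18)
  J=16 → Machine 3 (load: 18+16=34)
  J=10 → Machine 2 (load: 20+10=30)
  J=2 → Machine 1 (load: 24+2=26)
  J=2 → Machine 1 (load: 26+2=28)
Machine loads: [28, 30, 34]
Makespan = max = 34 time units


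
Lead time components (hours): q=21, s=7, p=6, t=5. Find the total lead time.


Lead time = queue + setup + processing + transit
= 21 + 7 + 6 + 5
= 39 hours


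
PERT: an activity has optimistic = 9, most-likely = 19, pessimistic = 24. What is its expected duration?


te = (o + 4m + p) / 6
= (9 + 4×19 + 24) / 6
= (9 + 76 + 24) / 6
= 109 / 6
= 18.17


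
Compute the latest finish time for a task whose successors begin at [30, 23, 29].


LF = min of all successor start times
Successors start at: [30, 23, 29]
LF = min(30, 23, 29)
= 23


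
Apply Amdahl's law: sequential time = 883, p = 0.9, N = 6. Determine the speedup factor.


Amdahl's law: T_p = T × ((1-p) + p/N)
= 883 × ((1-0.9) + 0.9/6)
= 883 × (0.10 + 0.1500)
= 883 × 0.2500
= 220.75
Speedup = 883/220.75
= 4.00×


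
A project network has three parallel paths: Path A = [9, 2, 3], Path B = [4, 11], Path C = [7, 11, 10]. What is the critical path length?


Path A: 9 + 2 + 3 = 14
Path B: 4 + 11 = 15
Path C: 7 + 11 + 10 = 28
Critical path = longest = max(14, 15, 28)
= 28 (Path C)


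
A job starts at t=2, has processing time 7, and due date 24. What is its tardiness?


Completion = start + processing = 2 + 7 = 9
Tardiness = max(0, C - d) = max(0, 9 - 24)
= max(0, -15)
= 0


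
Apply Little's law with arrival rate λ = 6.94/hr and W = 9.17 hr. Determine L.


Little's law: L = λ × W
= 6.94 × 9.17
= 63.64


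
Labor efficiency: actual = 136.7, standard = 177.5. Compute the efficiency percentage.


Efficiency = (actual / standard) × 100
= (136.7 / 177.5) × 100
= 77.0%


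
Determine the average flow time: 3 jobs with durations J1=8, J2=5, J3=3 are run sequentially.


Completion times:
  J1: completes at 8
  J2: completes at 13
  J3: completes at 16
Sum = 37
Average = 37/3
= 12.33


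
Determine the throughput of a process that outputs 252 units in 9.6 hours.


Throughput = units / time
= 252 / 9.6
= 26.2 units/hour


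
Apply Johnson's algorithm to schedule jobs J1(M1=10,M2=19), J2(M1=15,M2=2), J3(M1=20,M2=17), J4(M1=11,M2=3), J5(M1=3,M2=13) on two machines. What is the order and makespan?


Johnson's rule:
Group 1 (M1≤M2, sort by M1): ['J5', 'J1']
Group 2 (M1>M2, sort desc M2): ['J3', 'J4', 'J2']
Sequence: J5 → J1 → J3 → J4 → J2
Makespan calculation:
  J5: M1 done=3, M2 done=16
  J1: M1 done=13, M2 done=35
  J3: M1 done=33, M2 done=52
  J4: M1 done=44, M2 done=55
  J2: M1 done=59, M2 done=61
= Sequence: J5 → J1 → J3 → J4 → J2, Makespan: 61


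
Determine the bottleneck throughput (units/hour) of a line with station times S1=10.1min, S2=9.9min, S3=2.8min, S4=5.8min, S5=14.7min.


Bottleneck = longest station time
Station times: [10.1, 9.9, 2.8, 5.8, 14.7]
Max = 14.7 min
Rate = 60 / 14.7
= 4.08 units/hour (bottleneck: 14.7min)


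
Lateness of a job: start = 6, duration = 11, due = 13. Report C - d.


Completion = 6 + 11 = 17
Lateness = C - d = 17 - 13
= 4


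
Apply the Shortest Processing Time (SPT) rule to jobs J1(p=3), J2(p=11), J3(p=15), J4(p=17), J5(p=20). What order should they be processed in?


SPT: sort by shortest processing time
  J1: p=3
  J2: p=11
  J3: p=15
  J4: p=17
  J5: p=20
Order: J1 → J2 → J3 → J4 → J5
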